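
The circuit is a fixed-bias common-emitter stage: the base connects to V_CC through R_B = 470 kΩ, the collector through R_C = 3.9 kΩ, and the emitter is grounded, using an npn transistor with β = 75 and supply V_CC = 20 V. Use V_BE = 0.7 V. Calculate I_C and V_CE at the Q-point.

I_C ≈ 3.1 mA, V_CE ≈ 8 V

Base loop: V_CC = I_B·R_B + V_BE, so I_B = (20 − 0.7)/470 kΩ = 0.0411 mA.
In the active region I_C = β·I_B = 75 × 0.0411 = 3.08 mA.
Collector loop: V_CE = V_CC − I_C·R_C = 20 − 3.08×3.9 = 7.99 V.
Since V_CE = 7.99 V > V_CE(sat) ≈ 0.2 V, the transistor is in the active region as assumed.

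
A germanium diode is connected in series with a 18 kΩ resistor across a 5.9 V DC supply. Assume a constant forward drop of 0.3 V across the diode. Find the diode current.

KVL around the loop: 5.9 = V_D + I·R = 0.3 + I × 18 kΩ.
So I = (5.9 − 0.3) / 18 kΩ = 5.6 / 18 = 0.311 mA.

I ≈ 0.31 mA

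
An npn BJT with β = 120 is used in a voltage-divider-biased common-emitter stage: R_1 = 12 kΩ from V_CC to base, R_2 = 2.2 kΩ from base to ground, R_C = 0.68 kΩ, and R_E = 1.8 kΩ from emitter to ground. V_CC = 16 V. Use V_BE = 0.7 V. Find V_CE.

V_CE ≈ 14 V

Thevenize the base divider: V_Th = V_CC·R_2/(R_1+R_2) = 16×2.2/14.2 = 2.48 V, R_Th = R_1‖R_2 = 1.86 kΩ.
Base-emitter loop: V_Th = I_B·R_Th + V_BE + (β+1)I_B·R_E, so I_B = (2.48 − 0.7) / (1.86 + 121×1.8) = 0.0081 mA.
I_C = β·I_B = 120×0.0081 = 0.972 mA, and I_E = (β+1)I_B = 0.98 mA.
V_CE = V_CC − I_C·R_C − I_E·R_E = 16 − 0.972×0.68 − 0.98×1.8 = 13.6 V.
V_CE = 13.6 V > 0.2 V confirms active-region operation.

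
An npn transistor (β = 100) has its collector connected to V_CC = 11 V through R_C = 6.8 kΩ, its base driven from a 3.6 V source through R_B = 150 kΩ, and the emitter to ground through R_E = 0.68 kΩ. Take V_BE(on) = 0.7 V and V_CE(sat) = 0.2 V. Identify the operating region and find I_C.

active; I_C ≈ 1.3 mA

Assume active. Base-emitter loop: I_B = (V_BB − V_BE)/(R_B + (β+1)R_E) = (3.6 − 0.7)/(150 + 101×0.68) = 0.0133 mA.
I_C = β·I_B = 100×0.0133 = 1.33 mA.
V_CE = V_CC − I_C·R_C − I_E·R_E = 11 − 1.33×6.8 − 1.34×0.68 = 1.07 V > V_CE(sat), so the active-region assumption holds.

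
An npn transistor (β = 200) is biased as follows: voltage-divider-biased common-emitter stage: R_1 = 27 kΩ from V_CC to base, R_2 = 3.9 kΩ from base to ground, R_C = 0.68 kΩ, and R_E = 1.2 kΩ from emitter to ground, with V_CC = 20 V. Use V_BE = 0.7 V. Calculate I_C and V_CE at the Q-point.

Thevenize the base divider: V_Th = V_CC·R_2/(R_1+R_2) = 20×3.9/30.9 = 2.52 V, R_Th = R_1‖R_2 = 3.41 kΩ.
Base-emitter loop: V_Th = I_B·R_Th + V_BE + (β+1)I_B·R_E, so I_B = (2.52 − 0.7) / (3.41 + 201×1.2) = 0.00746 mA.
I_C = β·I_B = 200×0.00746 = 1.49 mA, and I_E = (β+1)I_B = 1.5 mA.
V_CE = V_CC − I_C·R_C − I_E·R_E = 20 − 1.49×0.68 − 1.5×1.2 = 17.2 V.
V_CE = 17.2 V > 0.2 V confirms active-region operation.

I_C ≈ 1.5 mA, V_CE ≈ 17 V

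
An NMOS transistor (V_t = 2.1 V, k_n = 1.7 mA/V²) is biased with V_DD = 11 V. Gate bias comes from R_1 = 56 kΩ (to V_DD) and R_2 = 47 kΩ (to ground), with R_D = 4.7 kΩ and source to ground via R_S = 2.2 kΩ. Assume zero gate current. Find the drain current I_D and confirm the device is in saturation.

V_G = V_DD·R_2/(R_1+R_2) = 11×47/103 = 5.02 V.
Assume saturation: I_D = (k_n/2)(V_GS − V_t)² with V_GS = V_G − I_D·R_S = 5.02 − 2.2·I_D.
Substituting gives 4.11·I_D² − 11.9·I_D + 7.24 = 0, with roots I_D = 0.868 or 2.03 mA.
The root I_D = 2.03 mA gives V_GS = 0.555 V ≤ V_t, so take I_D = 0.868 mA.
Then V_GS = 3.11 V and V_DS = V_DD − I_D(R_D+R_S) = 11 − 0.868×6.9 = 5.01 V.
Saturation requires V_DS ≥ V_GS − V_t = 1.01 V; 5.01 ≥ 1.01 ✓.

I_D ≈ 0.87 mA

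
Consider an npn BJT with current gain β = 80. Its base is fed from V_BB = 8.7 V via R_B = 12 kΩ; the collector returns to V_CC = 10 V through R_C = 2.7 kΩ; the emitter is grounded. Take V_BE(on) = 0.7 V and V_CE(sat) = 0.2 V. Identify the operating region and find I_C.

Assume active: I_B = (8.7 − 0.7)/12 = 0.667 mA, giving I_C = β·I_B = 53.3 mA.
But then V_CE = 10 − 53.3×2.7 = -134 V < V_CE(sat) = 0.2 V — impossible in the active region.
So the transistor is saturated. With V_CE = 0.2 V, I_C = (V_CC − 0.2)/R_C = 9.8/2.7 = 3.63 mA.
Check: β·I_B = 53.3 mA > I_C = 3.63 mA, confirming saturation.

saturation; I_C ≈ 3.6 mA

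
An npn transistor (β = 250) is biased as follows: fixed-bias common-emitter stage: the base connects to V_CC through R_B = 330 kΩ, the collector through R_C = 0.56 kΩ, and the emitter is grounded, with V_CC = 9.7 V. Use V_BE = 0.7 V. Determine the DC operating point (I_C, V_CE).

I_C ≈ 6.8 mA, V_CE ≈ 5.9 V

Base loop: V_CC = I_B·R_B + V_BE, so I_B = (9.7 − 0.7)/330 kΩ = 0.0273 mA.
In the active region I_C = β·I_B = 250 × 0.0273 = 6.82 mA.
Collector loop: V_CE = V_CC − I_C·R_C = 9.7 − 6.82×0.56 = 5.88 V.
Since V_CE = 5.88 V > V_CE(sat) ≈ 0.2 V, the transistor is in the active region as assumed.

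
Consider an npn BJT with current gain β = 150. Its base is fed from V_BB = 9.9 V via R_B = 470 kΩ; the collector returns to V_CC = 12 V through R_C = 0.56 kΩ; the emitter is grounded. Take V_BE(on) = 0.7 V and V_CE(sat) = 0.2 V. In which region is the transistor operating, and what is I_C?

Assume active. Base-emitter loop: I_B = (V_BB − V_BE)/R_B = (9.9 − 0.7)/470 = 0.0196 mA.
I_C = β·I_B = 150×0.0196 = 2.94 mA.
V_CE = V_CC − I_C·R_C = 12 − 2.94×0.56 = 10.4 V > V_CE(sat), so the active-region assumption holds.

active; I_C ≈ 2.9 mA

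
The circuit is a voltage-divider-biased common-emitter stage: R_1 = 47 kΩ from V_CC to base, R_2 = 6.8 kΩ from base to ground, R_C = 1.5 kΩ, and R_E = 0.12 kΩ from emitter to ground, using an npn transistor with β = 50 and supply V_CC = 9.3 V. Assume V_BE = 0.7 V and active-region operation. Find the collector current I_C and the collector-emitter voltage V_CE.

I_C ≈ 2 mA, V_CE ≈ 6.1 V

Thevenize the base divider: V_Th = V_CC·R_2/(R_1+R_2) = 9.3×6.8/53.8 = 1.18 V, R_Th = R_1‖R_2 = 5.94 kΩ.
Base-emitter loop: V_Th = I_B·R_Th + V_BE + (β+1)I_B·R_E, so I_B = (1.18 − 0.7) / (5.94 + 51×0.12) = 0.0394 mA.
I_C = β·I_B = 50×0.0394 = 1.97 mA, and I_E = (β+1)I_B = 2.01 mA.
V_CE = V_CC − I_C·R_C − I_E·R_E = 9.3 − 1.97×1.5 − 2.01×0.12 = 6.1 V.
V_CE = 6.1 V > 0.2 V confirms active-region operation.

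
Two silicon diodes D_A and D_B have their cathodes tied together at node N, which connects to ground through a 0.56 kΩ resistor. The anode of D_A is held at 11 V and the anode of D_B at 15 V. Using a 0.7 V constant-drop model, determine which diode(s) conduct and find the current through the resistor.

Only D_B conducts; I_R ≈ 26 mA

Assume both conduct. Then node N would need to be at both 11−0.7 = 10.3 V and 15−0.7 = 14.3 V, which is impossible.
Assume only D_B conducts: V_N = 15 − 0.7 = 14.3 V, so I_R = 14.3/0.56 = 25.5 mA.
Check D_A: its anode-to-cathode voltage is 11 − 14.3 = -3.3 V < 0.7 V, so it is off. The assumption is consistent.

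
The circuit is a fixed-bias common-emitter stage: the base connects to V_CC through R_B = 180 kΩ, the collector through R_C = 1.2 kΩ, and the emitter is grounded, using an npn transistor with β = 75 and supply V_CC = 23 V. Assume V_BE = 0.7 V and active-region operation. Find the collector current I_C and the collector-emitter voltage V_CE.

Base loop: V_CC = I_B·R_B + V_BE, so I_B = (23 − 0.7)/180 kΩ = 0.124 mA.
In the active region I_C = β·I_B = 75 × 0.124 = 9.29 mA.
Collector loop: V_CE = V_CC − I_C·R_C = 23 − 9.29×1.2 = 11.8 V.
Since V_CE = 11.8 V > V_CE(sat) ≈ 0.2 V, the transistor is in the active region as assumed.

I_C ≈ 9.3 mA, V_CE ≈ 12 V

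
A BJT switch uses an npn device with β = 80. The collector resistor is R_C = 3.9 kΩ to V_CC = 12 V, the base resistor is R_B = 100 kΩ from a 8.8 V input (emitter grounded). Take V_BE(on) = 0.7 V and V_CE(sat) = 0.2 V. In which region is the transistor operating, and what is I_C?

Assume active: I_B = (8.8 − 0.7)/100 = 0.081 mA, giving I_C = β·I_B = 6.48 mA.
But then V_CE = 12 − 6.48×3.9 = -13.3 V < V_CE(sat) = 0.2 V — impossible in the active region.
So the transistor is saturated. With V_CE = 0.2 V, I_C = (V_CC − 0.2)/R_C = 11.8/3.9 = 3.03 mA.
Check: β·I_B = 6.48 mA > I_C = 3.03 mA, confirming saturation.

saturation; I_C ≈ 3 mA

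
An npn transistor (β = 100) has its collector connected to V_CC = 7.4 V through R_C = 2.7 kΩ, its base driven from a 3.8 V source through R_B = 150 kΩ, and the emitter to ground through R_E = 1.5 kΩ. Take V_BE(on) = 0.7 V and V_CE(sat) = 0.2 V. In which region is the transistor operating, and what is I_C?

active; I_C ≈ 1 mA

Assume active. Base-emitter loop: I_B = (V_BB − V_BE)/(R_B + (β+1)R_E) = (3.8 − 0.7)/(150 + 101×1.5) = 0.0103 mA.
I_C = β·I_B = 100×0.0103 = 1.03 mA.
V_CE = V_CC − I_C·R_C − I_E·R_E = 7.4 − 1.03×2.7 − 1.04×1.5 = 3.07 V > V_CE(sat), so the active-region assumption holds.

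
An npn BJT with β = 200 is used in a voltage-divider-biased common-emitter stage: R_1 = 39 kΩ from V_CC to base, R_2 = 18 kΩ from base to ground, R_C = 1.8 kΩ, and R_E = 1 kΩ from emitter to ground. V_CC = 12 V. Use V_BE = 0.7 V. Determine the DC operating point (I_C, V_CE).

Thevenize the base divider: V_Th = V_CC·R_2/(R_1+R_2) = 12×18/57 = 3.79 V, R_Th = R_1‖R_2 = 12.3 kΩ.
Base-emitter loop: V_Th = I_B·R_Th + V_BE + (β+1)I_B·R_E, so I_B = (3.79 − 0.7) / (12.3 + 201×1) = 0.0145 mA.
I_C = β·I_B = 200×0.0145 = 2.9 mA, and I_E = (β+1)I_B = 2.91 mA.
V_CE = V_CC − I_C·R_C − I_E·R_E = 12 − 2.9×1.8 − 2.91×1 = 3.87 V.
V_CE = 3.87 V > 0.2 V confirms active-region operation.

I_C ≈ 2.9 mA, V_CE ≈ 3.9 V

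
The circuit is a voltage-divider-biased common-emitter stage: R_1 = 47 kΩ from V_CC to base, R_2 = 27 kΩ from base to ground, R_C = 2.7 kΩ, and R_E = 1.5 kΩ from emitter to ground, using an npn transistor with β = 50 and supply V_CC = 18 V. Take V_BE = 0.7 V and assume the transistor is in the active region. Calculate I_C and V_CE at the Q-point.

Thevenize the base divider: V_Th = V_CC·R_2/(R_1+R_2) = 18×27/74 = 6.57 V, R_Th = R_1‖R_2 = 17.1 kΩ.
Base-emitter loop: V_Th = I_B·R_Th + V_BE + (β+1)I_B·R_E, so I_B = (6.57 − 0.7) / (17.1 + 51×1.5) = 0.0627 mA.
I_C = β·I_B = 50×0.0627 = 3.13 mA, and I_E = (β+1)I_B = 3.2 mA.
V_CE = V_CC − I_C·R_C − I_E·R_E = 18 − 3.13×2.7 − 3.2×1.5 = 4.75 V.
V_CE = 4.75 V > 0.2 V confirms active-region operation.

I_C ≈ 3.1 mA, V_CE ≈ 4.7 V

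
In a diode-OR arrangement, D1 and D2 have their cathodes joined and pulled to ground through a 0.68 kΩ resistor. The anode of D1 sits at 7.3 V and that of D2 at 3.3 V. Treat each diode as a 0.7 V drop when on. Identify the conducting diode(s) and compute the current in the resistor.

Assume both conduct. Then node N would need to be at both 7.3−0.7 = 6.6 V and 3.3−0.7 = 2.6 V, which is impossible.
Assume only D1 conducts: V_N = 7.3 − 0.7 = 6.6 V, so I_R = 6.6/0.68 = 9.71 mA.
Check D2: its anode-to-cathode voltage is 3.3 − 6.6 = -3.3 V < 0.7 V, so it is off. The assumption is consistent.

Only D1 conducts; I_R ≈ 9.7 mA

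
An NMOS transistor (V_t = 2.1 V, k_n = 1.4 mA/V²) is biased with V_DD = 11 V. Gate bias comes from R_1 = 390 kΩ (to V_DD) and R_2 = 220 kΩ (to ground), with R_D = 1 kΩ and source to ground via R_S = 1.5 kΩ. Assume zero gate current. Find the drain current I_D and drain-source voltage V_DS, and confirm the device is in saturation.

V_G = V_DD·R_2/(R_1+R_2) = 11×220/610 = 3.97 V.
Assume saturation: I_D = (k_n/2)(V_GS − V_t)² with V_GS = V_G − I_D·R_S = 3.97 − 1.5·I_D.
Substituting gives 1.57·I_D² − 4.92·I_D + 2.44 = 0, with roots I_D = 0.618 or 2.51 mA.
The root I_D = 2.51 mA gives V_GS = 0.208 V ≤ V_t, so take I_D = 0.618 mA.
Then V_GS = 3.04 V and V_DS = V_DD − I_D(R_D+R_S) = 11 − 0.618×2.5 = 9.45 V.
Saturation requires V_DS ≥ V_GS − V_t = 0.94 V; 9.45 ≥ 0.94 ✓.

I_D ≈ 0.62 mA, V_DS ≈ 9.5 V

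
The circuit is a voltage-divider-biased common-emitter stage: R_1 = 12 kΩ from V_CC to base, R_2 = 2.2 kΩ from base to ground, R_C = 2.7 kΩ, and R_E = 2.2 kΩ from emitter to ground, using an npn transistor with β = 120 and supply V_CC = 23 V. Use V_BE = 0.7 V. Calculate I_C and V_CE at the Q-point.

Thevenize the base divider: V_Th = V_CC·R_2/(R_1+R_2) = 23×2.2/14.2 = 3.56 V, R_Th = R_1‖R_2 = 1.86 kΩ.
Base-emitter loop: V_Th = I_B·R_Th + V_BE + (β+1)I_B·R_E, so I_B = (3.56 − 0.7) / (1.86 + 121×2.2) = 0.0107 mA.
I_C = β·I_B = 120×0.0107 = 1.28 mA, and I_E = (β+1)I_B = 1.29 mA.
V_CE = V_CC − I_C·R_C − I_E·R_E = 23 − 1.28×2.7 − 1.29×2.2 = 16.7 V.
V_CE = 16.7 V > 0.2 V confirms active-region operation.

I_C ≈ 1.3 mA, V_CE ≈ 17 V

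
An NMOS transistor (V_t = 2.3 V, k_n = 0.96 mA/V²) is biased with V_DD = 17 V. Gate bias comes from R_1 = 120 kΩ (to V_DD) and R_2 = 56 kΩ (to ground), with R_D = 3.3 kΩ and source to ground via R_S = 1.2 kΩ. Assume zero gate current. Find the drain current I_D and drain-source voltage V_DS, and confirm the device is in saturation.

V_G = V_DD·R_2/(R_1+R_2) = 17×56/176 = 5.41 V.
Assume saturation: I_D = (k_n/2)(V_GS − V_t)² with V_GS = V_G − I_D·R_S = 5.41 − 1.2·I_D.
Substituting gives 0.691·I_D² − 4.58·I_D + 4.64 = 0, with roots I_D = 1.25 or 5.38 mA.
The root I_D = 5.38 mA gives V_GS = -1.05 V ≤ V_t, so take I_D = 1.25 mA.
Then V_GS = 3.91 V and V_DS = V_DD − I_D(R_D+R_S) = 17 − 1.25×4.5 = 11.4 V.
Saturation requires V_DS ≥ V_GS − V_t = 1.61 V; 11.4 ≥ 1.61 ✓.

I_D ≈ 1.2 mA, V_DS ≈ 11 V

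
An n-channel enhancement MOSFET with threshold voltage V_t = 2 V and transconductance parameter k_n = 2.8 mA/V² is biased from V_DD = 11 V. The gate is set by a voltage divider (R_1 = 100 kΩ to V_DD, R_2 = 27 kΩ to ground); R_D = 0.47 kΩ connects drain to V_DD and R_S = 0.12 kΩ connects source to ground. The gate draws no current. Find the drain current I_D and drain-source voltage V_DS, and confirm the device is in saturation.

V_G = V_DD·R_2/(R_1+R_2) = 11×27/127 = 2.34 V.
Assume saturation: I_D = (k_n/2)(V_GS − V_t)² with V_GS = V_G − I_D·R_S = 2.34 − 0.12·I_D.
Substituting gives 0.0202·I_D² − 1.11·I_D + 0.16 = 0, with roots I_D = 0.144 or 55.1 mA.
The root I_D = 55.1 mA gives V_GS = -4.27 V ≤ V_t, so take I_D = 0.144 mA.
Then V_GS = 2.32 V and V_DS = V_DD − I_D(R_D+R_S) = 11 − 0.144×0.59 = 10.9 V.
Saturation requires V_DS ≥ V_GS − V_t = 0.321 V; 10.9 ≥ 0.321 ✓.

I_D ≈ 0.14 mA, V_DS ≈ 11 V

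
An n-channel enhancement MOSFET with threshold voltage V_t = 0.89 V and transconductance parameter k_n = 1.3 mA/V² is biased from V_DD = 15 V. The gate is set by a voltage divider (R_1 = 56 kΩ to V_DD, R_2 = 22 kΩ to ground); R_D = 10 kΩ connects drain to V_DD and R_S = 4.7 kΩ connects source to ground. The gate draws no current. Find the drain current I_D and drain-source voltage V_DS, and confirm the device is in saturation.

V_G = V_DD·R_2/(R_1+R_2) = 15×22/78 = 4.23 V.
Assume saturation: I_D = (k_n/2)(V_GS − V_t)² with V_GS = V_G − I_D·R_S = 4.23 − 4.7·I_D.
Substituting gives 14.4·I_D² − 21.4·I_D + 7.25 = 0, with roots I_D = 0.52 or 0.971 mA.
The root I_D = 0.971 mA gives V_GS = -0.332 V ≤ V_t, so take I_D = 0.52 mA.
Then V_GS = 1.78 V and V_DS = V_DD − I_D(R_D+R_S) = 15 − 0.52×14.7 = 7.35 V.
Saturation requires V_DS ≥ V_GS − V_t = 0.895 V; 7.35 ≥ 0.895 ✓.

I_D ≈ 0.52 mA, V_DS ≈ 7.3 V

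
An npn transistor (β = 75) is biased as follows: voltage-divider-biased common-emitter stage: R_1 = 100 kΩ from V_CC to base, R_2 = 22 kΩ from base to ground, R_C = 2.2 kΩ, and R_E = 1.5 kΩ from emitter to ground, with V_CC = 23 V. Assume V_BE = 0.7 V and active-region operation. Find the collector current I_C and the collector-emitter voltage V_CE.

Thevenize the base divider: V_Th = V_CC·R_2/(R_1+R_2) = 23×22/122 = 4.15 V, R_Th = R_1‖R_2 = 18 kΩ.
Base-emitter loop: V_Th = I_B·R_Th + V_BE + (β+1)I_B·R_E, so I_B = (4.15 − 0.7) / (18 + 76×1.5) = 0.0261 mA.
I_C = β·I_B = 75×0.0261 = 1.96 mA, and I_E = (β+1)I_B = 1.98 mA.
V_CE = V_CC − I_C·R_C − I_E·R_E = 23 − 1.96×2.2 − 1.98×1.5 = 15.7 V.
V_CE = 15.7 V > 0.2 V confirms active-region operation.

I_C ≈ 2 mA, V_CE ≈ 16 V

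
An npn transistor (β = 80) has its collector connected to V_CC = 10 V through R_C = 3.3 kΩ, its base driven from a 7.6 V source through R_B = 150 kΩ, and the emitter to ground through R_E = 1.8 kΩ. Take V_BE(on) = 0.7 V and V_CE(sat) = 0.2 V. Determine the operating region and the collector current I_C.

Assume active. Base-emitter loop: I_B = (V_BB − V_BE)/(R_B + (β+1)R_E) = (7.6 − 0.7)/(150 + 81×1.8) = 0.0233 mA.
I_C = β·I_B = 80×0.0233 = 1.87 mA.
V_CE = V_CC − I_C·R_C − I_E·R_E = 10 − 1.87×3.3 − 1.89×1.8 = 0.441 V > V_CE(sat), so the active-region assumption holds.

active; I_C ≈ 1.9 mA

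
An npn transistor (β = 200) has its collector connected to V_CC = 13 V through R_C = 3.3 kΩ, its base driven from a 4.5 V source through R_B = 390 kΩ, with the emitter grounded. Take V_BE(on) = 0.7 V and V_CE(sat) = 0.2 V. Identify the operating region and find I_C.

active; I_C ≈ 1.9 mA

Assume active. Base-emitter loop: I_B = (V_BB − V_BE)/R_B = (4.5 − 0.7)/390 = 0.00974 mA.
I_C = β·I_B = 200×0.00974 = 1.95 mA.
V_CE = V_CC − I_C·R_C = 13 − 1.95×3.3 = 6.57 V > V_CE(sat), so the active-region assumption holds.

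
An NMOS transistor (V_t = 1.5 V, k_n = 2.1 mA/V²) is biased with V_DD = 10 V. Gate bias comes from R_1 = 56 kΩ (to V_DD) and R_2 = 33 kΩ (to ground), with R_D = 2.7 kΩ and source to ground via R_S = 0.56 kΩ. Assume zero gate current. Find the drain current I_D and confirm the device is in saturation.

I_D ≈ 1.7 mA

V_G = V_DD·R_2/(R_1+R_2) = 10×33/89 = 3.71 V.
Assume saturation: I_D = (k_n/2)(V_GS − V_t)² with V_GS = V_G − I_D·R_S = 3.71 − 0.56·I_D.
Substituting gives 0.329·I_D² − 3.6·I_D + 5.12 = 0, with roots I_D = 1.68 or 9.24 mA.
The root I_D = 9.24 mA gives V_GS = -1.47 V ≤ V_t, so take I_D = 1.68 mA.
Then V_GS = 2.77 V and V_DS = V_DD − I_D(R_D+R_S) = 10 − 1.68×3.26 = 4.52 V.
Saturation requires V_DS ≥ V_GS − V_t = 1.27 V; 4.52 ≥ 1.27 ✓.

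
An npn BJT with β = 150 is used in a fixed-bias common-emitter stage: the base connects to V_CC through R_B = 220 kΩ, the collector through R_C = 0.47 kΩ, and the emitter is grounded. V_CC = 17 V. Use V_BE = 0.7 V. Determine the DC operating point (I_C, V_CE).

I_C ≈ 11 mA, V_CE ≈ 12 V

Base loop: V_CC = I_B·R_B + V_BE, so I_B = (17 − 0.7)/220 kΩ = 0.0741 mA.
In the active region I_C = β·I_B = 150 × 0.0741 = 11.1 mA.
Collector loop: V_CE = V_CC − I_C·R_C = 17 − 11.1×0.47 = 11.8 V.
Since V_CE = 11.8 V > V_CE(sat) ≈ 0.2 V, the transistor is in the active region as assumed.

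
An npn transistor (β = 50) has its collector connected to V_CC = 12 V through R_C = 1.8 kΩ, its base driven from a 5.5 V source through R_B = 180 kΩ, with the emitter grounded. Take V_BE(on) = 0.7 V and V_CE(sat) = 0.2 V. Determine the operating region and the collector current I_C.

Assume active. Base-emitter loop: I_B = (V_BB − V_BE)/R_B = (5.5 − 0.7)/180 = 0.0267 mA.
I_C = β·I_B = 50×0.0267 = 1.33 mA.
V_CE = V_CC − I_C·R_C = 12 − 1.33×1.8 = 9.6 V > V_CE(sat), so the active-region assumption holds.

active; I_C ≈ 1.3 mA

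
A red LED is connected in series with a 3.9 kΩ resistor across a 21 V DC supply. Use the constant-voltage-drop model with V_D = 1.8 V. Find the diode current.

I ≈ 4.9 mA

KVL around the loop: 21 = V_D + I·R = 1.8 + I × 3.9 kΩ.
So I = (21 − 1.8) / 3.9 kΩ = 19.2 / 3.9 = 4.92 mA.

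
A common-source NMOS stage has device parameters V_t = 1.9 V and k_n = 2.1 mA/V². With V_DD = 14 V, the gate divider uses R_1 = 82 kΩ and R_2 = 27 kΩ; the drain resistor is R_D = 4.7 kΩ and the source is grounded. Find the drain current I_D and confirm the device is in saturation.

I_D ≈ 2.6 mA

V_G = V_DD·R_2/(R_1+R_2) = 14×27/109 = 3.47 V. With the source grounded, V_GS = V_G = 3.47 V.
Assume saturation: I_D = (k_n/2)(V_GS − V_t)² = (2.1/2)×(3.47 − 1.9)² = 1.05×1.57² = 2.58 mA.
V_DS = V_DD − I_D·R_D = 14 − 2.58×4.7 = 1.87 V.
Saturation requires V_DS ≥ V_GS − V_t = 1.57 V; 1.87 ≥ 1.57 ✓.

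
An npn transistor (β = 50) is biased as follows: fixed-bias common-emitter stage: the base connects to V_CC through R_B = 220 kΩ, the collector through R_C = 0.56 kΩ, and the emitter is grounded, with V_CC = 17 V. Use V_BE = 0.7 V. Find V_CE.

Base loop: V_CC = I_B·R_B + V_BE, so I_B = (17 − 0.7)/220 kΩ = 0.0741 mA.
In the active region I_C = β·I_B = 50 × 0.0741 = 3.7 mA.
Collector loop: V_CE = V_CC − I_C·R_C = 17 − 3.7×0.56 = 14.9 V.
Since V_CE = 14.9 V > V_CE(sat) ≈ 0.2 V, the transistor is in the active region as assumed.

V_CE ≈ 15 V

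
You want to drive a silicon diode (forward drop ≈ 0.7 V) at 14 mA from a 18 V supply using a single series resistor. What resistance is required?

The resistor drops V_S − V_D = 18 − 0.7 = 17.3 V at 14 mA.
R = 17.3 V / 14 mA = 1.24 kΩ.

R ≈ 1.2 kΩ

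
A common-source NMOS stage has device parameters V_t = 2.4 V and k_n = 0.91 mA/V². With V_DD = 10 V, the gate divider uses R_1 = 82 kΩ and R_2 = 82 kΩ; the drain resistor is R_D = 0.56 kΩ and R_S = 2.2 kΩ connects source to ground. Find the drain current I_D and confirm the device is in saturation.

V_G = V_DD·R_2/(R_1+R_2) = 10×82/164 = 5 V.
Assume saturation: I_D = (k_n/2)(V_GS − V_t)² with V_GS = V_G − I_D·R_S = 5 − 2.2·I_D.
Substituting gives 2.2·I_D² − 6.21·I_D + 3.08 = 0, with roots I_D = 0.642 or 2.18 mA.
The root I_D = 2.18 mA gives V_GS = 0.213 V ≤ V_t, so take I_D = 0.642 mA.
Then V_GS = 3.59 V and V_DS = V_DD − I_D(R_D+R_S) = 10 − 0.642×2.76 = 8.23 V.
Saturation requires V_DS ≥ V_GS − V_t = 1.19 V; 8.23 ≥ 1.19 ✓.

I_D ≈ 0.64 mA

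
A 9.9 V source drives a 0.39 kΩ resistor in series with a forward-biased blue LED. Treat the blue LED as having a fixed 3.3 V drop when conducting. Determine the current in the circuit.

I ≈ 17 mA

KVL around the loop: 9.9 = V_D + I·R = 3.3 + I × 0.39 kΩ.
So I = (9.9 − 3.3) / 0.39 kΩ = 6.6 / 0.39 = 16.9 mA.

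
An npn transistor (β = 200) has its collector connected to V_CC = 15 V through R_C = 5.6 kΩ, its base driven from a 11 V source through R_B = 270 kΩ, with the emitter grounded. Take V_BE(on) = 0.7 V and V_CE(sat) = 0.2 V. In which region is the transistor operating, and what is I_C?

Assume active: I_B = (11 − 0.7)/270 = 0.0381 mA, giving I_C = β·I_B = 7.63 mA.
But then V_CE = 15 − 7.63×5.6 = -27.7 V < V_CE(sat) = 0.2 V — impossible in the active region.
So the transistor is saturated. With V_CE = 0.2 V, I_C = (V_CC − 0.2)/R_C = 14.8/5.6 = 2.64 mA.
Check: β·I_B = 7.63 mA > I_C = 2.64 mA, confirming saturation.

saturation; I_C ≈ 2.6 mA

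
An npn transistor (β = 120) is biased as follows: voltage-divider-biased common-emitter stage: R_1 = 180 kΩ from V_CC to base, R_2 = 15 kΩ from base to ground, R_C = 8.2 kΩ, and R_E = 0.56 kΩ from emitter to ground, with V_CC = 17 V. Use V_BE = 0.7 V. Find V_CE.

Thevenize the base divider: V_Th = V_CC·R_2/(R_1+R_2) = 17×15/195 = 1.31 V, R_Th = R_1‖R_2 = 13.8 kΩ.
Base-emitter loop: V_Th = I_B·R_Th + V_BE + (β+1)I_B·R_E, so I_B = (1.31 − 0.7) / (13.8 + 121×0.56) = 0.00745 mA.
I_C = β·I_B = 120×0.00745 = 0.894 mA, and I_E = (β+1)I_B = 0.901 mA.
V_CE = V_CC − I_C·R_C − I_E·R_E = 17 − 0.894×8.2 − 0.901×0.56 = 9.17 V.
V_CE = 9.17 V > 0.2 V confirms active-region operation.

V_CE ≈ 9.2 V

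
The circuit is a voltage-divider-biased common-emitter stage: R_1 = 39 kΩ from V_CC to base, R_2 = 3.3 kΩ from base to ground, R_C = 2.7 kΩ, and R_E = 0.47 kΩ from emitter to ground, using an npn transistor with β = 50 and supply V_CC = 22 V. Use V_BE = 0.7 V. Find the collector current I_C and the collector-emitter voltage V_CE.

I_C ≈ 1.9 mA, V_CE ≈ 16 V

Thevenize the base divider: V_Th = V_CC·R_2/(R_1+R_2) = 22×3.3/42.3 = 1.72 V, R_Th = R_1‖R_2 = 3.04 kΩ.
Base-emitter loop: V_Th = I_B·R_Th + V_BE + (β+1)I_B·R_E, so I_B = (1.72 − 0.7) / (3.04 + 51×0.47) = 0.0376 mA.
I_C = β·I_B = 50×0.0376 = 1.88 mA, and I_E = (β+1)I_B = 1.92 mA.
V_CE = V_CC − I_C·R_C − I_E·R_E = 22 − 1.88×2.7 − 1.92×0.47 = 16 V.
V_CE = 16 V > 0.2 V confirms active-region operation.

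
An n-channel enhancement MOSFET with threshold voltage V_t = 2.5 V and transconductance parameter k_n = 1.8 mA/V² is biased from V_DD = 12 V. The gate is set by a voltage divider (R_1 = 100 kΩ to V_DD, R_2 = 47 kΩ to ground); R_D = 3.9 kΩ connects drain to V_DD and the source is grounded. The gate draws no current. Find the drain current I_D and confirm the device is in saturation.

I_D ≈ 1.6 mA

V_G = V_DD·R_2/(R_1+R_2) = 12×47/147 = 3.84 V. With the source grounded, V_GS = V_G = 3.84 V.
Assume saturation: I_D = (k_n/2)(V_GS − V_t)² = (1.8/2)×(3.84 − 2.5)² = 0.9×1.34² = 1.61 mA.
V_DS = V_DD − I_D·R_D = 12 − 1.61×3.9 = 5.73 V.
Saturation requires V_DS ≥ V_GS − V_t = 1.34 V; 5.73 ≥ 1.34 ✓.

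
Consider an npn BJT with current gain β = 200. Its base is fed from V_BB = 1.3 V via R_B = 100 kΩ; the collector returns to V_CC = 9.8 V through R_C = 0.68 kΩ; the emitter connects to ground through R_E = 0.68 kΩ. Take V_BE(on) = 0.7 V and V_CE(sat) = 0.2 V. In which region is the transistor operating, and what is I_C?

active; I_C ≈ 0.51 mA

Assume active. Base-emitter loop: I_B = (V_BB − V_BE)/(R_B + (β+1)R_E) = (1.3 − 0.7)/(100 + 201×0.68) = 0.00254 mA.
I_C = β·I_B = 200×0.00254 = 0.507 mA.
V_CE = V_CC − I_C·R_C − I_E·R_E = 9.8 − 0.507×0.68 − 0.51×0.68 = 9.11 V > V_CE(sat), so the active-region assumption holds.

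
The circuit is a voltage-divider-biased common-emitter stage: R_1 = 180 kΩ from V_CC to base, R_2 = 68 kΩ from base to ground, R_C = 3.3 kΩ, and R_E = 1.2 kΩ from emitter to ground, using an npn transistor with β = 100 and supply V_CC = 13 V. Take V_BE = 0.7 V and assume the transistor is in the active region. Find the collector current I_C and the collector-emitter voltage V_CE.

Thevenize the base divider: V_Th = V_CC·R_2/(R_1+R_2) = 13×68/248 = 3.56 V, R_Th = R_1‖R_2 = 49.4 kΩ.
Base-emitter loop: V_Th = I_B·R_Th + V_BE + (β+1)I_B·R_E, so I_B = (3.56 − 0.7) / (49.4 + 101×1.2) = 0.0168 mA.
I_C = β·I_B = 100×0.0168 = 1.68 mA, and I_E = (β+1)I_B = 1.7 mA.
V_CE = V_CC − I_C·R_C − I_E·R_E = 13 − 1.68×3.3 − 1.7×1.2 = 5.42 V.
V_CE = 5.42 V > 0.2 V confirms active-region operation.

I_C ≈ 1.7 mA, V_CE ≈ 5.4 V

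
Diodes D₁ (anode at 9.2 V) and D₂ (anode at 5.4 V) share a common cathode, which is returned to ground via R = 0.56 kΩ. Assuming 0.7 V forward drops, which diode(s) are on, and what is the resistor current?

Assume both conduct. Then node N would need to be at both 9.2−0.7 = 8.5 V and 5.4−0.7 = 4.7 V, which is impossible.
Assume only D₁ conducts: V_N = 9.2 − 0.7 = 8.5 V, so I_R = 8.5/0.56 = 15.2 mA.
Check D₂: its anode-to-cathode voltage is 5.4 − 8.5 = -3.1 V < 0.7 V, so it is off. The assumption is consistent.

Only D₁ conducts; I_R ≈ 15 mA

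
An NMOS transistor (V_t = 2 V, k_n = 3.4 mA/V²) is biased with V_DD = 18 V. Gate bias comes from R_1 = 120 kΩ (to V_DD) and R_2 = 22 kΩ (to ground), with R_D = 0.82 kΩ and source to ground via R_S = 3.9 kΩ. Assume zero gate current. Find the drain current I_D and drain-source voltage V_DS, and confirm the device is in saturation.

V_G = V_DD·R_2/(R_1+R_2) = 18×22/142 = 2.79 V.
Assume saturation: I_D = (k_n/2)(V_GS − V_t)² with V_GS = V_G − I_D·R_S = 2.79 − 3.9·I_D.
Substituting gives 25.9·I_D² − 11.5·I_D + 1.06 = 0, with roots I_D = 0.131 or 0.312 mA.
The root I_D = 0.312 mA gives V_GS = 1.57 V ≤ V_t, so take I_D = 0.131 mA.
Then V_GS = 2.28 V and V_DS = V_DD − I_D(R_D+R_S) = 18 − 0.131×4.72 = 17.4 V.
Saturation requires V_DS ≥ V_GS − V_t = 0.278 V; 17.4 ≥ 0.278 ✓.

I_D ≈ 0.13 mA, V_DS ≈ 17 V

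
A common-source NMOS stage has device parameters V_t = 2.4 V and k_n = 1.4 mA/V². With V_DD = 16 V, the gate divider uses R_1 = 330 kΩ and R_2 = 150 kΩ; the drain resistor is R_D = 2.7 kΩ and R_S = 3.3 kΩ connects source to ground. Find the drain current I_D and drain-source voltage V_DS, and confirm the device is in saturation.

V_G = V_DD·R_2/(R_1+R_2) = 16×150/480 = 5 V.
Assume saturation: I_D = (k_n/2)(V_GS − V_t)² with V_GS = V_G − I_D·R_S = 5 − 3.3·I_D.
Substituting gives 7.62·I_D² − 13·I_D + 4.73 = 0, with roots I_D = 0.525 or 1.18 mA.
The root I_D = 1.18 mA gives V_GS = 1.1 V ≤ V_t, so take I_D = 0.525 mA.
Then V_GS = 3.27 V and V_DS = V_DD − I_D(R_D+R_S) = 16 − 0.525×6 = 12.8 V.
Saturation requires V_DS ≥ V_GS − V_t = 0.866 V; 12.8 ≥ 0.866 ✓.

I_D ≈ 0.53 mA, V_DS ≈ 13 V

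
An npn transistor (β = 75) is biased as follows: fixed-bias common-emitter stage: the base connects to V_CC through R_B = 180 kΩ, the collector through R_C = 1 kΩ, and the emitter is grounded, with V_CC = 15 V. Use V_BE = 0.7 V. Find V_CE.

Base loop: V_CC = I_B·R_B + V_BE, so I_B = (15 − 0.7)/180 kΩ = 0.0794 mA.
In the active region I_C = β·I_B = 75 × 0.0794 = 5.96 mA.
Collector loop: V_CE = V_CC − I_C·R_C = 15 − 5.96×1 = 9.04 V.
Since V_CE = 9.04 V > V_CE(sat) ≈ 0.2 V, the transistor is in the active region as assumed.

V_CE ≈ 9 V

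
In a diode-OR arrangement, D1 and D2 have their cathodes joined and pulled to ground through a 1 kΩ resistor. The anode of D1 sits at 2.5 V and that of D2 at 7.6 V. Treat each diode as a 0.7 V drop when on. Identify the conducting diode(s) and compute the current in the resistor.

Only D2 conducts; I_R ≈ 6.9 mA

Assume both conduct. Then node N would need to be at both 2.5−0.7 = 1.8 V and 7.6−0.7 = 6.9 V, which is impossible.
Assume only D2 conducts: V_N = 7.6 − 0.7 = 6.9 V, so I_R = 6.9/1 = 6.9 mA.
Check D1: its anode-to-cathode voltage is 2.5 − 6.9 = -4.4 V < 0.7 V, so it is off. The assumption is consistent.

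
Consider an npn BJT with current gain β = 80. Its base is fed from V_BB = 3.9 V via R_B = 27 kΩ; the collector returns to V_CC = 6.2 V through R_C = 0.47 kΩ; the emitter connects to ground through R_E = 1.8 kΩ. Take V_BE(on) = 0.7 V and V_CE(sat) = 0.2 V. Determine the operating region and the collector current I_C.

active; I_C ≈ 1.5 mA

Assume active. Base-emitter loop: I_B = (V_BB − V_BE)/(R_B + (β+1)R_E) = (3.9 − 0.7)/(27 + 81×1.8) = 0.0185 mA.
I_C = β·I_B = 80×0.0185 = 1.48 mA.
V_CE = V_CC − I_C·R_C − I_E·R_E = 6.2 − 1.48×0.47 − 1.5×1.8 = 2.8 V > V_CE(sat), so the active-region assumption holds.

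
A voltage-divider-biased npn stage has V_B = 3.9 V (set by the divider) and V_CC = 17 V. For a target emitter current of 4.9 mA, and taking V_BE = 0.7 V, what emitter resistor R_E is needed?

V_E = V_B − V_BE = 3.9 − 0.7 = 3.2 V.
R_E = V_E / I_E = 3.2 / 4.9 = 0.653 kΩ.

R_E ≈ 0.65 kΩ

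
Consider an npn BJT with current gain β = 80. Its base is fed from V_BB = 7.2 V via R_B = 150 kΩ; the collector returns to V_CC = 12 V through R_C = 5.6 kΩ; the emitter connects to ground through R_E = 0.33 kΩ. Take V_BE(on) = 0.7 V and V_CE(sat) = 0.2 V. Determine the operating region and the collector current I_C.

saturation; I_C ≈ 2 mA

Assume active: I_B = (7.2 − 0.7)/(150 + 81×0.33) = 0.0368 mA, I_C = β·I_B = 2.94 mA.
Then V_CE = 12 − 2.94×5.6 − 2.98×0.33 = -5.46 V < 0.2 V — the active assumption fails.
Re-solve with V_CE = 0.2 V. KCL at the emitter: V_E/R_E = (V_BB−0.7−V_E)/R_B + (V_CC−0.2−V_E)/R_C, giving V_E = 0.669 V.
I_C = (V_CC − 0.2 − V_E)/R_C = (11.8 − 0.669)/5.6 = 1.99 mA.
Check: I_B = (6.5 − 0.669)/150 = 0.0389 mA, and β·I_B = 3.11 mA > I_C, confirming saturation.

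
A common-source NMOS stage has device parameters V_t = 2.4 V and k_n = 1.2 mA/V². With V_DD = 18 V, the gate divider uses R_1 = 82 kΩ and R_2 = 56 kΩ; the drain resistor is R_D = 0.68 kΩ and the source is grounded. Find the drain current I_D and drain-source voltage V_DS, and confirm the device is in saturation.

V_G = V_DD·R_2/(R_1+R_2) = 18×56/138 = 7.3 V. With the source grounded, V_GS = V_G = 7.3 V.
Assume saturation: I_D = (k_n/2)(V_GS − V_t)² = (1.2/2)×(7.3 − 2.4)² = 0.6×4.9² = 14.4 mA.
V_DS = V_DD − I_D·R_D = 18 − 14.4×0.68 = 8.19 V.
Saturation requires V_DS ≥ V_GS − V_t = 4.9 V; 8.19 ≥ 4.9 ✓.

I_D ≈ 14 mA, V_DS ≈ 8.2 V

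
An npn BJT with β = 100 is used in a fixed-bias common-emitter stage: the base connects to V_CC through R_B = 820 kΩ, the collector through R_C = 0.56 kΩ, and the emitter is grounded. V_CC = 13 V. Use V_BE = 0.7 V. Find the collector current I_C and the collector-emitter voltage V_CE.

Base loop: V_CC = I_B·R_B + V_BE, so I_B = (13 − 0.7)/820 kΩ = 0.015 mA.
In the active region I_C = β·I_B = 100 × 0.015 = 1.5 mA.
Collector loop: V_CE = V_CC − I_C·R_C = 13 − 1.5×0.56 = 12.2 V.
Since V_CE = 12.2 V > V_CE(sat) ≈ 0.2 V, the transistor is in the active region as assumed.

I_C ≈ 1.5 mA, V_CE ≈ 12 V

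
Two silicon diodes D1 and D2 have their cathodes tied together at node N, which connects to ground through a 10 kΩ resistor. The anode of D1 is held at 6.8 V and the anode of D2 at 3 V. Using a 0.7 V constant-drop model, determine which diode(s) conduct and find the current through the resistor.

Assume both conduct. Then node N would need to be at both 6.8−0.7 = 6.1 V and 3−0.7 = 2.3 V, which is impossible.
Assume only D1 conducts: V_N = 6.8 − 0.7 = 6.1 V, so I_R = 6.1/10 = 0.61 mA.
Check D2: its anode-to-cathode voltage is 3 − 6.1 = -3.1 V < 0.7 V, so it is off. The assumption is consistent.

Only D1 conducts; I_R ≈ 0.61 mA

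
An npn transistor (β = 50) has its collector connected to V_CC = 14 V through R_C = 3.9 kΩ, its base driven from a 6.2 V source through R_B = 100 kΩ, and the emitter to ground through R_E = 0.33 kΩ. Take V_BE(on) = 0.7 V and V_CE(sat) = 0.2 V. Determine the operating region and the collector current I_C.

Assume active. Base-emitter loop: I_B = (V_BB − V_BE)/(R_B + (β+1)R_E) = (6.2 − 0.7)/(100 + 51×0.33) = 0.0471 mA.
I_C = β·I_B = 50×0.0471 = 2.35 mA.
V_CE = V_CC − I_C·R_C − I_E·R_E = 14 − 2.35×3.9 − 2.4×0.33 = 4.03 V > V_CE(sat), so the active-region assumption holds.

active; I_C ≈ 2.4 mA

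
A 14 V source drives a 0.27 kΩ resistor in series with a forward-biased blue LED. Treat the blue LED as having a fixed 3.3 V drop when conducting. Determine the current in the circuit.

I ≈ 40 mA

KVL around the loop: 14 = V_D + I·R = 3.3 + I × 0.27 kΩ.
So I = (14 − 3.3) / 0.27 kΩ = 10.7 / 0.27 = 39.6 mA.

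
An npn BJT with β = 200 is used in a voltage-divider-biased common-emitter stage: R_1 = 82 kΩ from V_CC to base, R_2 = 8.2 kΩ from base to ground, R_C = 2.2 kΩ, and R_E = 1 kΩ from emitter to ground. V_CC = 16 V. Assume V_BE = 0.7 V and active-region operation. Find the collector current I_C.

I_C ≈ 0.72 mA

Thevenize the base divider: V_Th = V_CC·R_2/(R_1+R_2) = 16×8.2/90.2 = 1.45 V, R_Th = R_1‖R_2 = 7.45 kΩ.
Base-emitter loop: V_Th = I_B·R_Th + V_BE + (β+1)I_B·R_E, so I_B = (1.45 − 0.7) / (7.45 + 201×1) = 0.00362 mA.
I_C = β·I_B = 200×0.00362 = 0.724 mA, and I_E = (β+1)I_B = 0.728 mA.
V_CE = V_CC − I_C·R_C − I_E·R_E = 16 − 0.724×2.2 − 0.728×1 = 13.7 V.
V_CE = 13.7 V > 0.2 V confirms active-region operation.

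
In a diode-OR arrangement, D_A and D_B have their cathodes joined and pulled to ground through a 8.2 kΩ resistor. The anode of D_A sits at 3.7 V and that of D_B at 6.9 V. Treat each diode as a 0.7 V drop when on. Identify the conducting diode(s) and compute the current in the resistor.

Assume both conduct. Then node N would need to be at both 3.7−0.7 = 3 V and 6.9−0.7 = 6.2 V, which is impossible.
Assume only D_B conducts: V_N = 6.9 − 0.7 = 6.2 V, so I_R = 6.2/8.2 = 0.756 mA.
Check D_A: its anode-to-cathode voltage is 3.7 − 6.2 = -2.5 V < 0.7 V, so it is off. The assumption is consistent.

Only D_B conducts; I_R ≈ 0.76 mA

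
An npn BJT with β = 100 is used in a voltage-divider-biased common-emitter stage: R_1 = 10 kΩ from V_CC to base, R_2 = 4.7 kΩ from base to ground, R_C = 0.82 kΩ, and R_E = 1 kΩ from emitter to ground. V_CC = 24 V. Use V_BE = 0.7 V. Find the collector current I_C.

I_C ≈ 6.7 mA

Thevenize the base divider: V_Th = V_CC·R_2/(R_1+R_2) = 24×4.7/14.7 = 7.67 V, R_Th = R_1‖R_2 = 3.2 kΩ.
Base-emitter loop: V_Th = I_B·R_Th + V_BE + (β+1)I_B·R_E, so I_B = (7.67 − 0.7) / (3.2 + 101×1) = 0.0669 mA.
I_C = β·I_B = 100×0.0669 = 6.69 mA, and I_E = (β+1)I_B = 6.76 mA.
V_CE = V_CC − I_C·R_C − I_E·R_E = 24 − 6.69×0.82 − 6.76×1 = 11.8 V.
V_CE = 11.8 V > 0.2 V confirms active-region operation.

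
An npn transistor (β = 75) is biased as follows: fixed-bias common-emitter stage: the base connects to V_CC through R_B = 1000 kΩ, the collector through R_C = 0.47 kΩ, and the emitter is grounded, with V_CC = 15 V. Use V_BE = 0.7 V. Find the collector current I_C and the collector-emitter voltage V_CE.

I_C ≈ 1.1 mA, V_CE ≈ 14 V

Base loop: V_CC = I_B·R_B + V_BE, so I_B = (15 − 0.7)/1000 kΩ = 0.0143 mA.
In the active region I_C = β·I_B = 75 × 0.0143 = 1.07 mA.
Collector loop: V_CE = V_CC − I_C·R_C = 15 − 1.07×0.47 = 14.5 V.
Since V_CE = 14.5 V > V_CE(sat) ≈ 0.2 V, the transistor is in the active region as assumed.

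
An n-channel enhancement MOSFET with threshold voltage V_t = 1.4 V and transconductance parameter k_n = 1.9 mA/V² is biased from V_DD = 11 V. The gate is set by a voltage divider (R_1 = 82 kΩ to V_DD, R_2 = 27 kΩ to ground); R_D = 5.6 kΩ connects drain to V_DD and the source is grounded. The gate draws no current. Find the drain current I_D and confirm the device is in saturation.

V_G = V_DD·R_2/(R_1+R_2) = 11×27/109 = 2.72 V. With the source grounded, V_GS = V_G = 2.72 V.
Assume saturation: I_D = (k_n/2)(V_GS − V_t)² = (1.9/2)×(2.72 − 1.4)² = 0.95×1.32² = 1.67 mA.
V_DS = V_DD − I_D·R_D = 11 − 1.67×5.6 = 1.66 V.
Saturation requires V_DS ≥ V_GS − V_t = 1.32 V; 1.66 ≥ 1.32 ✓.

I_D ≈ 1.7 mA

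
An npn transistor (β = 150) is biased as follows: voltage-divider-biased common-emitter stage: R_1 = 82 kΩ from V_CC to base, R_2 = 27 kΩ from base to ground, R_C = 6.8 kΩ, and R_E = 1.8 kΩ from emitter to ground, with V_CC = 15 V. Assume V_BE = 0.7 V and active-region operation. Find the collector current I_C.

I_C ≈ 1.5 mA

Thevenize the base divider: V_Th = V_CC·R_2/(R_1+R_2) = 15×27/109 = 3.72 V, R_Th = R_1‖R_2 = 20.3 kΩ.
Base-emitter loop: V_Th = I_B·R_Th + V_BE + (β+1)I_B·R_E, so I_B = (3.72 − 0.7) / (20.3 + 151×1.8) = 0.0103 mA.
I_C = β·I_B = 150×0.0103 = 1.55 mA, and I_E = (β+1)I_B = 1.56 mA.
V_CE = V_CC − I_C·R_C − I_E·R_E = 15 − 1.55×6.8 − 1.56×1.8 = 1.66 V.
V_CE = 1.66 V > 0.2 V confirms active-region operation.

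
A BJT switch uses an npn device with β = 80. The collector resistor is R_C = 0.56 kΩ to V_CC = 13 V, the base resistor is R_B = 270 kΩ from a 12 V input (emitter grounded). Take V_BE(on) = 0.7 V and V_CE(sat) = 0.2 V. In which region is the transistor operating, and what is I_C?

Assume active. Base-emitter loop: I_B = (V_BB − V_BE)/R_B = (12 − 0.7)/270 = 0.0419 mA.
I_C = β·I_B = 80×0.0419 = 3.35 mA.
V_CE = V_CC − I_C·R_C = 13 − 3.35×0.56 = 11.1 V > V_CE(sat), so the active-region assumption holds.

active; I_C ≈ 3.3 mA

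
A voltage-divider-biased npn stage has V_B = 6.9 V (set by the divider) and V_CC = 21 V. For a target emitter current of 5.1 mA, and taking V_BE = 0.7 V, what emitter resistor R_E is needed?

V_E = V_B − V_BE = 6.9 − 0.7 = 6.2 V.
R_E = V_E / I_E = 6.2 / 5.1 = 1.22 kΩ.

R_E ≈ 1.2 kΩ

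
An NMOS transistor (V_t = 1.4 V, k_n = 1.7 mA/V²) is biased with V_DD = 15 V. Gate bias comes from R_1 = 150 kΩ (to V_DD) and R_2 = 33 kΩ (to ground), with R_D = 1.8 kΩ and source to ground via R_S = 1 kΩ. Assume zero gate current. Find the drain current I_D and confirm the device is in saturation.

I_D ≈ 0.52 mA

V_G = V_DD·R_2/(R_1+R_2) = 15×33/183 = 2.7 V.
Assume saturation: I_D = (k_n/2)(V_GS − V_t)² with V_GS = V_G − I_D·R_S = 2.7 − 1·I_D.
Substituting gives 0.85·I_D² − 3.22·I_D + 1.45 = 0, with roots I_D = 0.522 or 3.26 mA.
The root I_D = 3.26 mA gives V_GS = -0.56 V ≤ V_t, so take I_D = 0.522 mA.
Then V_GS = 2.18 V and V_DS = V_DD − I_D(R_D+R_S) = 15 − 0.522×2.8 = 13.5 V.
Saturation requires V_DS ≥ V_GS − V_t = 0.783 V; 13.5 ≥ 0.783 ✓.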